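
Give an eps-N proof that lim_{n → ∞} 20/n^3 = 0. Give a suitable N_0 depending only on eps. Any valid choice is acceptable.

N_0 = (20/eps)^{1/3}

Let eps > 0 be given. For n ≥ 1, |20/n^3 − 0| = 20/n^3.
20/n^3 < eps ⇔ n^3 > 20/eps ⇔ n > (20/eps)^{1/3}.
Take N_0 = (20/eps)^{1/3}. Then n > N_0 implies 20/n^3 < eps.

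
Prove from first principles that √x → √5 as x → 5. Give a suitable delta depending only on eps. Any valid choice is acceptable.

delta = min(5, √5·eps)

Let eps > 0 be given. We want delta > 0 such that 0 < |x − 5| < delta implies |√x − √5| < eps.
Rationalise: √x − √5 = (x − 5)/(√x + √5), so |√x − √5| = |x − 5|/(√x + √5).
Restrict delta ≤ 5 so that |x − 5| < 5 forces x > 0, and then √x + √5 > √5.
Hence |√x − √5| < |x − 5|/√5, which is < eps once |x − 5| < √5·eps.
Take delta = min(5, √5·eps). If 0 < |x − 5| < delta then x > 0 and |√x − √5| < |x − 5|/√5 < eps.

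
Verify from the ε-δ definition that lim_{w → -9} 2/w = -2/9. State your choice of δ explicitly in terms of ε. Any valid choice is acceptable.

Suppose ε > 0. We seek δ > 0 such that 0 < |w + 9| < δ implies |2/w + 2/9| < ε.
|2/w + 2/9| = 2·|-9 − w|/(9·|w|) = 2|w + 9|/(9|w|).
Require δ ≤ 9/2 so that |w| > 9 − 9/2 = 9/2, hence 9|w| > 81/2.
Then |2/w + 2/9| < 2|w + 9|/(81/2), which is < ε when |w + 9| < (81/4)ε.
Take δ = min(9/2, (81/4)ε). Then 0 < |w + 9| < δ gives both |w + 9| < 9/2 and |w + 9| < (81/4)ε, so |2/w + 2/9| < ε.

δ = min(9/2, (81/4)ε)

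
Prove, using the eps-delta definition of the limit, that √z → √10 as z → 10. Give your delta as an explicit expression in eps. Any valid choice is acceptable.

delta = min(10, √10·eps)

Fix eps > 0. We want delta > 0 such that 0 < |z − 10| < delta implies |√z − √10| < eps.
Rationalise: √z − √10 = (z − 10)/(√z + √10), so |√z − √10| = |z − 10|/(√z + √10).
Restrict delta ≤ 10 so that |z − 10| < 10 forces z > 0, and then √z + √10 > √10.
Hence |√z − √10| < |z − 10|/√10, which is < eps once |z − 10| < √10·eps.
Take delta = min(10, √10·eps). If 0 < |z − 10| < delta then z > 0 and |√z − √10| < |z − 10|/√10 < eps.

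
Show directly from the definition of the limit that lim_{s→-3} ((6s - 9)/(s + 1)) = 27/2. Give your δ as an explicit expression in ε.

δ = min(1, (2/15)ε)

Let ε > 0. We want δ > 0 with 0 < |s + 3| < δ ⇒ |(6s - 9)/(s + 1) − (27/2)| < ε.
Combining over a common denominator, (6s - 9)/(s + 1) − (27/2) = [(6s - 9)·(-2) − (-27)·(s + 1)] / [(-2)·(s + 1)] = 15(s + 3) / ((-2)(s + 1)).
So |(6s - 9)/(s + 1) − (27/2)| = 15|s + 3| / (2·|s + 1|).
Restrict δ ≤ 1. Then |s + 3| < 1 gives |s + 1| = |(s + 3) + (-2)| ≥ 2 − 1 = 1.
Hence |(6s - 9)/(s + 1) − (27/2)| < 15|s + 3|/(2·1) = (15/2)|s + 3|, which is < ε once |s + 3| < (2/15)ε.
Take δ = min(1, (2/15)ε). Then 0 < |s + 3| < δ forces both bounds, so |(6s - 9)/(s + 1) − (27/2)| < ε.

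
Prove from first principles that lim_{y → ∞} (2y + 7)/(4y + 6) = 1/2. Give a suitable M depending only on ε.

M = 1/ε

Fix ε > 0. We seek M > 0 such that y > M implies |(2y + 7)/(4y + 6) − (1/2)| < ε.
(2y + 7)/(4y + 6) − (1/2) = (4(2y + 7) − 2(4y + 6)) / (4(4y + 6)) = 16/(4(4y + 6)).
For y > 0 we have 4y + 6 > 4y, so |(2y + 7)/(4y + 6) − (1/2)| = 16/(4(4y + 6)) < 16/(4·4y) = 1/y.
Thus |(2y + 7)/(4y + 6) − (1/2)| < ε whenever y > 1/ε.
Take M = 1/ε. If y > M then |(2y + 7)/(4y + 6) − (1/2)| < 1/y < ε.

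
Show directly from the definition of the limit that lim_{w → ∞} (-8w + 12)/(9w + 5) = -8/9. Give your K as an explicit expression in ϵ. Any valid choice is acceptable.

K = (148/81)/ϵ

Let ϵ > 0 be given. We seek K > 0 such that w > K implies |(-8w + 12)/(9w + 5) + 8/9| < ϵ.
(-8w + 12)/(9w + 5) + 8/9 = (9(-8w + 12) − (-8)(9w + 5)) / (9(9w + 5)) = 148/(9(9w + 5)).
For w > 0 we have 9w + 5 > 9w, so |(-8w + 12)/(9w + 5) + 8/9| = 148/(9(9w + 5)) < 148/(9·9w) = (148/81)/w.
Thus |(-8w + 12)/(9w + 5) + 8/9| < ϵ whenever w > (148/81)/ϵ.
Take K = (148/81)/ϵ. If w > K then |(-8w + 12)/(9w + 5) + 8/9| < (148/81)/w < ϵ.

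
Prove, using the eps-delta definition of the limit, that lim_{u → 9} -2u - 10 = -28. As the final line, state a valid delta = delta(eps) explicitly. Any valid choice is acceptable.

Let eps > 0. We need delta > 0 so that 0 < |u − 9| < delta implies |(-2u - 10) + 28| < eps.
|(-2u - 10) + 28| = |-2u + 18| = 2|u − 9|.
So 2|u − 9| < eps exactly when |u − 9| < eps/2.
Take delta = eps/2. If 0 < |u − 9| < delta then |(-2u - 10) + 28| = 2|u − 9| < 2·(eps/2) = eps.

delta = eps/2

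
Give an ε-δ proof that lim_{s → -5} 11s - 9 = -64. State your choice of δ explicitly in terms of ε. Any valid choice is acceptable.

δ = ε/11

Suppose ε > 0. We need δ > 0 so that 0 < |s + 5| < δ implies |(11s - 9) + 64| < ε.
|(11s - 9) + 64| = |11s + 55| = 11|s + 5|.
Thus it suffices that |s + 5| < ε/11.
Take δ = ε/11. If 0 < |s + 5| < δ then |(11s - 9) + 64| = 11|s + 5| < 11·(ε/11) = ε.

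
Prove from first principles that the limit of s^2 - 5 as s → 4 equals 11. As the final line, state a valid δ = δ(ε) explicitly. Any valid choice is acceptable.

Let ε > 0 be given. We want δ > 0 such that 0 < |s − 4| < δ implies |(s^2 - 5) − 11| < ε.
(s^2 - 5) − 11 = s^2 - 16 = (s − 4)(s + 4).
So |(s^2 - 5) − 11| = |s − 4|·|s + 4|.
Require δ ≤ 2. Then |s − 4| < 2 gives |s| < 6, and by the triangle inequality |s + 4| ≤ 6 + 4 = 10.
Hence |(s^2 - 5) − 11| ≤ 10|s − 4| < ε provided |s − 4| < ε/10.
Choosing δ = min(2, ε/10) ensures both conditions, hence |(s^2 - 5) − 11| < ε.

δ = min(2, ε/10)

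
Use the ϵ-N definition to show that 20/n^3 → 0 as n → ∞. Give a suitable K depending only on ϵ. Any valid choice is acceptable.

K = (20/ϵ)^{1/3}

Suppose ϵ > 0. For n ≥ 1, |20/n^3 − 0| = 20/n^3.
20/n^3 < ϵ ⇔ n^3 > 20/ϵ ⇔ n > (20/ϵ)^{1/3}.
Take K = (20/ϵ)^{1/3}. Then n > K implies 20/n^3 < ϵ.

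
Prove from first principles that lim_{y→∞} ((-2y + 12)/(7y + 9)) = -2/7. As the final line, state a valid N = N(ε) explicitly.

N = (102/49)/ε

Let ε > 0. We seek N > 0 such that y > N implies |(-2y + 12)/(7y + 9) + 2/7| < ε.
(-2y + 12)/(7y + 9) + 2/7 = (7(-2y + 12) − (-2)(7y + 9)) / (7(7y + 9)) = 102/(7(7y + 9)).
For y > 0 we have 7y + 9 > 7y, so |(-2y + 12)/(7y + 9) + 2/7| = 102/(7(7y + 9)) < 102/(7·7y) = (102/49)/y.
Thus |(-2y + 12)/(7y + 9) + 2/7| < ε whenever y > (102/49)/ε.
Take N = (102/49)/ε. If y > N then |(-2y + 12)/(7y + 9) + 2/7| < (102/49)/y < ε.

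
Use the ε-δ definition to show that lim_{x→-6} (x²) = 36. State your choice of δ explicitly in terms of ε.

Fix ε > 0. We seek δ > 0 with 0 < |x + 6| < δ ⇒ |x² − 36| < ε.
Factor: x² − 36 = (x + 6)(x - 6), so |x² − 36| = |x + 6|·|x - 6|.
Restrict δ ≤ 1. Then |x + 6| < 1 gives |x| < 7, so by the triangle inequality |x - 6| ≤ 7 + 6 = 13.
Hence |x² − 36| ≤ 13|x + 6|, which is < ε once |x + 6| < ε/13.
Take δ = min(1, ε/13). If 0 < |x + 6| < δ then both bounds hold and |x² − 36| ≤ 13|x + 6| < 13·(ε/13) = ε.

δ = min(1, ε/13)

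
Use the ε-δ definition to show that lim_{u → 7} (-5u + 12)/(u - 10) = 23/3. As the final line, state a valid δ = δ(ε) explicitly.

δ = min(3/2, (9/76)ε)

Fix ε > 0. We want δ > 0 with 0 < |u − 7| < δ ⇒ |(-5u + 12)/(u - 10) − (23/3)| < ε.
Combining over a common denominator, (-5u + 12)/(u - 10) − (23/3) = [(-5u + 12)·(-3) − (-23)·(u - 10)] / [(-3)·(u - 10)] = 38(u − 7) / ((-3)(u - 10)).
So |(-5u + 12)/(u - 10) − (23/3)| = 38|u − 7| / (3·|u − 10|).
Require δ ≤ 3/2, so |u − 10| ≥ |-3| − |u − 7| > 3 − 3/2 = 3/2.
Hence |(-5u + 12)/(u - 10) − (23/3)| < 38|u − 7|/(3·(3/2)) = (76/9)|u − 7|, which is < ε once |u − 7| < (9/76)ε.
Take δ = min(3/2, (9/76)ε). Then 0 < |u − 7| < δ forces both bounds, so |(-5u + 12)/(u - 10) − (23/3)| < ε.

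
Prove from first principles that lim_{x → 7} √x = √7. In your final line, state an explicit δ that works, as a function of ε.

Fix ε > 0. We want δ > 0 such that 0 < |x − 7| < δ implies |√x − √7| < ε.
Rationalise: √x − √7 = (x − 7)/(√x + √7), so |√x − √7| = |x − 7|/(√x + √7).
Restrict δ ≤ 7 so that |x − 7| < 7 forces x > 0, and then √x + √7 > √7.
Hence |√x − √7| < |x − 7|/√7, which is < ε once |x − 7| < √7·ε.
Take δ = min(7, √7·ε). If 0 < |x − 7| < δ then x > 0 and |√x − √7| < |x − 7|/√7 < ε.

δ = min(7, √7·ε)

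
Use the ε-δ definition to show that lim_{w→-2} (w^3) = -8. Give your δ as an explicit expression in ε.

Fix ε > 0. We seek δ > 0 with 0 < |w + 2| < δ ⇒ |w^3 + 8| < ε.
Factor: w^3 + 8 = (w + 2)(w^2 - 2w + 4), so |w^3 + 8| = |w + 2|·|w^2 - 2w + 4|.
Restrict δ ≤ 1. Then |w + 2| < 1 gives |w| < 3, so by the triangle inequality |w^2 - 2w + 4| ≤ 3^2 + 2·3 + 4 = 19.
Hence |w^3 + 8| ≤ 19|w + 2|, which is < ε once |w + 2| < ε/19.
Take δ = min(1, ε/19). If 0 < |w + 2| < δ then both bounds hold and |w^3 + 8| ≤ 19|w + 2| < 19·(ε/19) = ε.

δ = min(1, ε/19)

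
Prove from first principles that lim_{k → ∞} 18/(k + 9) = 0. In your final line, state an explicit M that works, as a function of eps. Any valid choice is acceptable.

Let eps > 0 be given. For k ≥ 1, |18/(k + 9) − 0| = 18/(k + 9) ≤ 18/k.
We need 18/k < eps, i.e. k > 18/eps.
Take M = 18/eps. If k > M then |18/(k + 9)| ≤ 18/k < eps.

M = 18/eps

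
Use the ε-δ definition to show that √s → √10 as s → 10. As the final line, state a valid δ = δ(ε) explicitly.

δ = min(10, √10·ε)

Suppose ε > 0. We want δ > 0 such that 0 < |s − 10| < δ implies |√s − √10| < ε.
Rationalise: √s − √10 = (s − 10)/(√s + √10), so |√s − √10| = |s − 10|/(√s + √10).
Restrict δ ≤ 10 so that |s − 10| < 10 forces s > 0, and then √s + √10 > √10.
Hence |√s − √10| < |s − 10|/√10, which is < ε once |s − 10| < √10·ε.
Take δ = min(10, √10·ε). If 0 < |s − 10| < δ then s > 0 and |√s − √10| < |s − 10|/√10 < ε.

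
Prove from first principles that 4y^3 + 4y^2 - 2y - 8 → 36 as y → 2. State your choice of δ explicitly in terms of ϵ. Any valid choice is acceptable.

δ = min(2, ϵ/134)

Suppose ϵ > 0. We want δ > 0 such that 0 < |y − 2| < δ implies |(4y^3 + 4y^2 - 2y - 8) − 36| < ϵ.
(4y^3 + 4y^2 - 2y - 8) − 36 = 4y^3 + 4y^2 - 2y - 44 = (y − 2)(4y^2 + 12y + 22).
So |(4y^3 + 4y^2 - 2y - 8) − 36| = |y − 2|·|4y^2 + 12y + 22|.
Assume first that |y − 2| < 2, so |y| < 4. Then |4y^2 + 12y + 22| ≤ 4·4^2 + 12·4 + 22 = 134.
Hence |(4y^3 + 4y^2 - 2y - 8) − 36| ≤ 134|y − 2| < ϵ provided |y − 2| < ϵ/134.
Choosing δ = min(2, ϵ/134) ensures both conditions, hence |(4y^3 + 4y^2 - 2y - 8) − 36| < ϵ.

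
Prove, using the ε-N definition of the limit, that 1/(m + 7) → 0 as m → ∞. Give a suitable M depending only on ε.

M = 1/ε

Let ε > 0. For m ≥ 1, |1/(m + 7) − 0| = 1/(m + 7) ≤ 1/m.
We need 1/m < ε, i.e. m > 1/ε.
Take M = 1/ε. If m > M then |1/(m + 7)| ≤ 1/m < ε.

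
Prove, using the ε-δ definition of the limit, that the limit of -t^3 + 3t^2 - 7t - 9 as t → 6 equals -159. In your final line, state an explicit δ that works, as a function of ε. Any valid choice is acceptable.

δ = min(2, ε/113)

Let ε > 0. We want δ > 0 such that 0 < |t − 6| < δ implies |(-t^3 + 3t^2 - 7t - 9) + 159| < ε.
(-t^3 + 3t^2 - 7t - 9) + 159 = -t^3 + 3t^2 - 7t + 150 = (t − 6)(-t^2 - 3t - 25).
So |(-t^3 + 3t^2 - 7t - 9) + 159| = |t − 6|·|-t^2 - 3t - 25|.
Require δ ≤ 2. Then |t − 6| < 2 gives |t| < 8, and by the triangle inequality |-t^2 - 3t - 25| ≤ 8^2 + 3·8 + 25 = 113.
Hence |(-t^3 + 3t^2 - 7t - 9) + 159| ≤ 113|t − 6| < ε provided |t − 6| < ε/113.
Choosing δ = min(2, ε/113) ensures both conditions, hence |(-t^3 + 3t^2 - 7t - 9) + 159| < ε.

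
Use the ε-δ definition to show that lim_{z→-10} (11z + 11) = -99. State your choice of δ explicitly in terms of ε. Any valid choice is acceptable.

Suppose ε > 0. We need δ > 0 so that 0 < |z + 10| < δ implies |(11z + 11) + 99| < ε.
Since (11z + 11) + 99 = 11(z + 10), we have |(11z + 11) + 99| = 11|z + 10|.
So 11|z + 10| < ε exactly when |z + 10| < ε/11.
Choosing δ = ε/11 gives |(11z + 11) + 99| = 11|z + 10| < ε whenever |z + 10| < δ.

δ = ε/11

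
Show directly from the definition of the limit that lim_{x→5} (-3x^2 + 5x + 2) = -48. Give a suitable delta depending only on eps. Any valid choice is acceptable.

delta = min(1, eps/28)

Suppose eps > 0. We want delta > 0 such that 0 < |x − 5| < delta implies |(-3x^2 + 5x + 2) + 48| < eps.
(-3x^2 + 5x + 2) + 48 = -3x^2 + 5x + 50 = (x − 5)(-3x - 10).
So |(-3x^2 + 5x + 2) + 48| = |x − 5|·|-3x - 10|.
Require delta ≤ 1. Then |x − 5| < 1 gives |x| < 6, and by the triangle inequality |-3x - 10| ≤ 3·6 + 10 = 28.
Hence |(-3x^2 + 5x + 2) + 48| ≤ 28|x − 5| < eps provided |x − 5| < eps/28.
Take delta = min(1, eps/28). Then 0 < |x − 5| < delta gives both |x − 5| < 1 and |x − 5| < eps/28, so |(-3x^2 + 5x + 2) + 48| < eps.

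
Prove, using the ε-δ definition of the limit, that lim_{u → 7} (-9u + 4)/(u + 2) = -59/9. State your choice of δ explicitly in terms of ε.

δ = min(9/2, (81/44)ε)

Let ε > 0. We want δ > 0 with 0 < |u − 7| < δ ⇒ |(-9u + 4)/(u + 2) + 59/9| < ε.
Combining over a common denominator, (-9u + 4)/(u + 2) + 59/9 = [(-9u + 4)·9 − (-59)·(u + 2)] / [9·(u + 2)] = -22(u − 7) / (9(u + 2)).
So |(-9u + 4)/(u + 2) + 59/9| = 22|u − 7| / (9·|u + 2|).
Restrict δ ≤ 9/2. Then |u − 7| < 9/2 gives |u + 2| = |(u − 7) + 9| ≥ 9 − 9/2 = 9/2.
Hence |(-9u + 4)/(u + 2) + 59/9| < 22|u − 7|/(9·(9/2)) = (44/81)|u − 7|, which is < ε once |u − 7| < (81/44)ε.
Take δ = min(9/2, (81/44)ε). Then 0 < |u − 7| < δ forces both bounds, so |(-9u + 4)/(u + 2) + 59/9| < ε.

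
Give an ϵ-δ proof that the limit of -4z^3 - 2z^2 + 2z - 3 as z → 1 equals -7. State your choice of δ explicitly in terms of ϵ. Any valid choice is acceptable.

Let ϵ > 0 be given. We want δ > 0 such that 0 < |z − 1| < δ implies |(-4z^3 - 2z^2 + 2z - 3) + 7| < ϵ.
(-4z^3 - 2z^2 + 2z - 3) + 7 = -4z^3 - 2z^2 + 2z + 4 = (z − 1)(-4z^2 - 6z - 4).
So |(-4z^3 - 2z^2 + 2z - 3) + 7| = |z − 1|·|-4z^2 - 6z - 4|.
Assume first that |z − 1| < 1, so |z| < 2. Then |-4z^2 - 6z - 4| ≤ 4·2^2 + 6·2 + 4 = 32.
Hence |(-4z^3 - 2z^2 + 2z - 3) + 7| ≤ 32|z − 1| < ϵ provided |z − 1| < ϵ/32.
Take δ = min(1, ϵ/32). Then 0 < |z − 1| < δ gives both |z − 1| < 1 and |z − 1| < ϵ/32, so |(-4z^3 - 2z^2 + 2z - 3) + 7| < ϵ.

δ = min(1, ϵ/32)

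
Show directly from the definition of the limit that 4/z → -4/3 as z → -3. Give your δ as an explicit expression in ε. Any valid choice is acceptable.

δ = min(3/2, (9/8)ε)

Let ε > 0 be given. We seek δ > 0 such that 0 < |z + 3| < δ implies |4/z + 4/3| < ε.
|4/z + 4/3| = 4·|-3 − z|/(3·|z|) = 4|z + 3|/(3|z|).
Restrict δ ≤ 3/2. Then |z + 3| < 3/2 gives |z| > 3/2, so 3|z| > 9/2.
Then |4/z + 4/3| < 4|z + 3|/(9/2), which is < ε when |z + 3| < (9/8)ε.
Take δ = min(3/2, (9/8)ε). Then 0 < |z + 3| < δ gives both |z + 3| < 3/2 and |z + 3| < (9/8)ε, so |4/z + 4/3| < ε.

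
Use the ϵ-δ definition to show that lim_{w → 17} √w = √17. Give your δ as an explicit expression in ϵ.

Suppose ϵ > 0. We want δ > 0 such that 0 < |w − 17| < δ implies |√w − √17| < ϵ.
Multiplying by the conjugate, |√w − √17| = |w − 17|/(√w + √17).
Restrict δ ≤ 17 so that |w − 17| < 17 forces w > 0, and then √w + √17 > √17.
Hence |√w − √17| < |w − 17|/√17, which is < ϵ once |w − 17| < √17·ϵ.
Take δ = min(17, √17·ϵ). If 0 < |w − 17| < δ then w > 0 and |√w − √17| < |w − 17|/√17 < ϵ.

δ = min(17, √17·ϵ)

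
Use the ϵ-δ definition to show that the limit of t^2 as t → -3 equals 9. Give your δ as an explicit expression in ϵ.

Fix ϵ > 0. We seek δ > 0 with 0 < |t + 3| < δ ⇒ |t^2 − 9| < ϵ.
Factor: t^2 − 9 = (t + 3)(t - 3), so |t^2 − 9| = |t + 3|·|t - 3|.
Impose δ ≤ 1 so that |t| < 4; then |t - 3| ≤ 7.
Hence |t^2 − 9| ≤ 7|t + 3|, which is < ϵ once |t + 3| < ϵ/7.
Take δ = min(1, ϵ/7). If 0 < |t + 3| < δ then both bounds hold and |t^2 − 9| ≤ 7|t + 3| < 7·(ϵ/7) = ϵ.

δ = min(1, ϵ/7)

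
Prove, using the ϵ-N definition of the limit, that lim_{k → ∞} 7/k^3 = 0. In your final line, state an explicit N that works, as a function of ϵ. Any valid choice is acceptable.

N = (7/ϵ)^{1/3}

Let ϵ > 0 be given. For k ≥ 1, |7/k^3 − 0| = 7/k^3.
7/k^3 < ϵ ⇔ k^3 > 7/ϵ ⇔ k > (7/ϵ)^{1/3}.
Take N = (7/ϵ)^{1/3}. Then k > N implies 7/k^3 < ϵ.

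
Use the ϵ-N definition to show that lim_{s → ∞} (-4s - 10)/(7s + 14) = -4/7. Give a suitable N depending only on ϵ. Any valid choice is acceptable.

Let ϵ > 0 be given. We seek N > 0 such that s > N implies |(-4s - 10)/(7s + 14) + 4/7| < ϵ.
(-4s - 10)/(7s + 14) + 4/7 = (7(-4s - 10) − (-4)(7s + 14)) / (7(7s + 14)) = -14/(7(7s + 14)).
For s > 0 we have 7s + 14 > 7s, so |(-4s - 10)/(7s + 14) + 4/7| = 14/(7(7s + 14)) < 14/(7·7s) = (2/7)/s.
Thus |(-4s - 10)/(7s + 14) + 4/7| < ϵ whenever s > (2/7)/ϵ.
Take N = (2/7)/ϵ. If s > N then |(-4s - 10)/(7s + 14) + 4/7| < (2/7)/s < ϵ.

N = (2/7)/ϵ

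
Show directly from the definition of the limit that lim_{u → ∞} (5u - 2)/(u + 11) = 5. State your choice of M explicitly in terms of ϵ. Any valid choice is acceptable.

Let ϵ > 0 be given. We seek M > 0 such that u > M implies |(5u - 2)/(u + 11) − 5| < ϵ.
(5u - 2)/(u + 11) − 5 = ((5u - 2) − 5(u + 11)) / ((u + 11)) = -57/((u + 11)).
For u > 0 we have u + 11 > u, so |(5u - 2)/(u + 11) − 5| = 57/((u + 11)) < 57/(u) = 57/u.
Thus |(5u - 2)/(u + 11) − 5| < ϵ whenever u > 57/ϵ.
Take M = 57/ϵ. If u > M then |(5u - 2)/(u + 11) − 5| < 57/u < ϵ.

M = 57/ϵ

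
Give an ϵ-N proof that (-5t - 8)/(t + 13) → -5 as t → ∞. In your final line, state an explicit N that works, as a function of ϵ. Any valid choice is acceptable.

Let ϵ > 0. We seek N > 0 such that t > N implies |(-5t - 8)/(t + 13) + 5| < ϵ.
(-5t - 8)/(t + 13) + 5 = ((-5t - 8) − (-5)(t + 13)) / ((t + 13)) = 57/((t + 13)).
For t > 0 we have t + 13 > t, so |(-5t - 8)/(t + 13) + 5| = 57/((t + 13)) < 57/(t) = 57/t.
Thus |(-5t - 8)/(t + 13) + 5| < ϵ whenever t > 57/ϵ.
Take N = 57/ϵ. If t > N then |(-5t - 8)/(t + 13) + 5| < 57/t < ϵ.

N = 57/ϵ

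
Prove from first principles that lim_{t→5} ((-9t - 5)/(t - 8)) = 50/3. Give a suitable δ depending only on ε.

Let ε > 0 be given. We want δ > 0 with 0 < |t − 5| < δ ⇒ |(-9t - 5)/(t - 8) − (50/3)| < ε.
Combining over a common denominator, (-9t - 5)/(t - 8) − (50/3) = [(-9t - 5)·(-3) − (-50)·(t - 8)] / [(-3)·(t - 8)] = 77(t − 5) / ((-3)(t - 8)).
So |(-9t - 5)/(t - 8) − (50/3)| = 77|t − 5| / (3·|t − 8|).
Restrict δ ≤ 3/2. Then |t − 5| < 3/2 gives |t − 8| = |(t − 5) + (-3)| ≥ 3 − 3/2 = 3/2.
Hence |(-9t - 5)/(t - 8) − (50/3)| < 77|t − 5|/(3·(3/2)) = (154/9)|t − 5|, which is < ε once |t − 5| < (9/154)ε.
Take δ = min(3/2, (9/154)ε). Then 0 < |t − 5| < δ forces both bounds, so |(-9t - 5)/(t - 8) − (50/3)| < ε.

δ = min(3/2, (9/154)ε)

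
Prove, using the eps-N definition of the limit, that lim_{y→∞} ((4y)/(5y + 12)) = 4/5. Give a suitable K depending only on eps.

Let eps > 0. We seek K > 0 such that y > K implies |(4y)/(5y + 12) − (4/5)| < eps.
(4y)/(5y + 12) − (4/5) = (5(4y) − 4(5y + 12)) / (5(5y + 12)) = -48/(5(5y + 12)).
For y > 0 we have 5y + 12 > 5y, so |(4y)/(5y + 12) − (4/5)| = 48/(5(5y + 12)) < 48/(5·5y) = (48/25)/y.
Thus |(4y)/(5y + 12) − (4/5)| < eps whenever y > (48/25)/eps.
Take K = (48/25)/eps. If y > K then |(4y)/(5y + 12) − (4/5)| < (48/25)/y < eps.

K = (48/25)/eps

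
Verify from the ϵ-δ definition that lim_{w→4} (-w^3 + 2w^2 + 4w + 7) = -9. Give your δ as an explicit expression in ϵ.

δ = min(1, ϵ/39)

Let ϵ > 0. We want δ > 0 such that 0 < |w − 4| < δ implies |(-w^3 + 2w^2 + 4w + 7) + 9| < ϵ.
(-w^3 + 2w^2 + 4w + 7) + 9 = -w^3 + 2w^2 + 4w + 16 = (w − 4)(-w^2 - 2w - 4).
So |(-w^3 + 2w^2 + 4w + 7) + 9| = |w − 4|·|-w^2 - 2w - 4|.
Assume first that |w − 4| < 1, so |w| < 5. Then |-w^2 - 2w - 4| ≤ 5^2 + 2·5 + 4 = 39.
Hence |(-w^3 + 2w^2 + 4w + 7) + 9| ≤ 39|w − 4| < ϵ provided |w − 4| < ϵ/39.
Take δ = min(1, ϵ/39). Then 0 < |w − 4| < δ gives both |w − 4| < 1 and |w − 4| < ϵ/39, so |(-w^3 + 2w^2 + 4w + 7) + 9| < ϵ.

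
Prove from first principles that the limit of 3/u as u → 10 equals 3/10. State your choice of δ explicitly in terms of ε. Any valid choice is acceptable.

Let ε > 0. We seek δ > 0 such that 0 < |u − 10| < δ implies |3/u − (3/10)| < ε.
|3/u − (3/10)| = 3·|10 − u|/(10·|u|) = 3|u − 10|/(10|u|).
Restrict δ ≤ 5. Then |u − 10| < 5 gives |u| > 5, so 10|u| > 50.
Then |3/u − (3/10)| < 3|u − 10|/50, which is < ε when |u − 10| < (50/3)ε.
Take δ = min(5, (50/3)ε). Then 0 < |u − 10| < δ gives both |u − 10| < 5 and |u − 10| < (50/3)ε, so |3/u − (3/10)| < ε.

δ = min(5, (50/3)ε)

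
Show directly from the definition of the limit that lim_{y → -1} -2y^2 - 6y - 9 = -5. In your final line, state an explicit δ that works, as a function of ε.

δ = min(1, ε/8)

Let ε > 0. We want δ > 0 such that 0 < |y + 1| < δ implies |(-2y^2 - 6y - 9) + 5| < ε.
(-2y^2 - 6y - 9) + 5 = -2y^2 - 6y - 4 = (y + 1)(-2y - 4).
So |(-2y^2 - 6y - 9) + 5| = |y + 1|·|-2y - 4|.
Assume first that |y + 1| < 1, so |y| < 2. Then |-2y - 4| ≤ 2·2 + 4 = 8.
Hence |(-2y^2 - 6y - 9) + 5| ≤ 8|y + 1| < ε provided |y + 1| < ε/8.
Take δ = min(1, ε/8). Then 0 < |y + 1| < δ gives both |y + 1| < 1 and |y + 1| < ε/8, so |(-2y^2 - 6y - 9) + 5| < ε.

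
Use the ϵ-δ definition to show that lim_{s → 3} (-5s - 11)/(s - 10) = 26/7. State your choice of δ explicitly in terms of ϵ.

Fix ϵ > 0. We want δ > 0 with 0 < |s − 3| < δ ⇒ |(-5s - 11)/(s - 10) − (26/7)| < ϵ.
Combining over a common denominator, (-5s - 11)/(s - 10) − (26/7) = [(-5s - 11)·(-7) − (-26)·(s - 10)] / [(-7)·(s - 10)] = 61(s − 3) / ((-7)(s - 10)).
So |(-5s - 11)/(s - 10) − (26/7)| = 61|s − 3| / (7·|s − 10|).
Restrict δ ≤ 7/2. Then |s − 3| < 7/2 gives |s − 10| = |(s − 3) + (-7)| ≥ 7 − 7/2 = 7/2.
Hence |(-5s - 11)/(s - 10) − (26/7)| < 61|s − 3|/(7·(7/2)) = (122/49)|s − 3|, which is < ϵ once |s − 3| < (49/122)ϵ.
Take δ = min(7/2, (49/122)ϵ). Then 0 < |s − 3| < δ forces both bounds, so |(-5s - 11)/(s - 10) − (26/7)| < ϵ.

δ = min(7/2, (49/122)ϵ)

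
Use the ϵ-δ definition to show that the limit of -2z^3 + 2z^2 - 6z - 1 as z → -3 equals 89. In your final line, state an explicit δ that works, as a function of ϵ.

Let ϵ > 0. We want δ > 0 such that 0 < |z + 3| < δ implies |(-2z^3 + 2z^2 - 6z - 1) − 89| < ϵ.
(-2z^3 + 2z^2 - 6z - 1) − 89 = -2z^3 + 2z^2 - 6z - 90 = (z + 3)(-2z^2 + 8z - 30).
So |(-2z^3 + 2z^2 - 6z - 1) − 89| = |z + 3|·|-2z^2 + 8z - 30|.
Assume first that |z + 3| < 2, so |z| < 5. Then |-2z^2 + 8z - 30| ≤ 2·5^2 + 8·5 + 30 = 120.
Hence |(-2z^3 + 2z^2 - 6z - 1) − 89| ≤ 120|z + 3| < ϵ provided |z + 3| < ϵ/120.
Choosing δ = min(2, ϵ/120) ensures both conditions, hence |(-2z^3 + 2z^2 - 6z - 1) − 89| < ϵ.

δ = min(2, ϵ/120)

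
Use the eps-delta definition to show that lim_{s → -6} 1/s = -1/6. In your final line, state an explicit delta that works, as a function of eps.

delta = min(3, 18eps)

Let eps > 0 be given. We seek delta > 0 such that 0 < |s + 6| < delta implies |1/s + 1/6| < eps.
|1/s + 1/6| = |-6 − s|/(6·|s|) = |s + 6|/(6|s|).
Restrict delta ≤ 3. Then |s + 6| < 3 gives |s| > 3, so 6|s| > 18.
Then |1/s + 1/6| < |s + 6|/18, which is < eps when |s + 6| < 18eps.
Take delta = min(3, 18eps). Then 0 < |s + 6| < delta gives both |s + 6| < 3 and |s + 6| < 18eps, so |1/s + 1/6| < eps.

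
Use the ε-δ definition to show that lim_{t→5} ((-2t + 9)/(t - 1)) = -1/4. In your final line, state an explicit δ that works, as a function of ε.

δ = min(2, (8/7)ε)

Let ε > 0. We want δ > 0 with 0 < |t − 5| < δ ⇒ |(-2t + 9)/(t - 1) + 1/4| < ε.
Combining over a common denominator, (-2t + 9)/(t - 1) + 1/4 = [(-2t + 9)·4 − (-1)·(t - 1)] / [4·(t - 1)] = -7(t − 5) / (4(t - 1)).
So |(-2t + 9)/(t - 1) + 1/4| = 7|t − 5| / (4·|t − 1|).
Require δ ≤ 2, so |t − 1| ≥ |4| − |t − 5| > 4 − 2 = 2.
Hence |(-2t + 9)/(t - 1) + 1/4| < 7|t − 5|/(4·2) = (7/8)|t − 5|, which is < ε once |t − 5| < (8/7)ε.
Take δ = min(2, (8/7)ε). Then 0 < |t − 5| < δ forces both bounds, so |(-2t + 9)/(t - 1) + 1/4| < ε.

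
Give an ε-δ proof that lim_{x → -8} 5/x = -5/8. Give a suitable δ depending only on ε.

δ = min(4, (32/5)ε)

Let ε > 0 be given. We seek δ > 0 such that 0 < |x + 8| < δ implies |5/x + 5/8| < ε.
|5/x + 5/8| = 5·|-8 − x|/(8·|x|) = 5|x + 8|/(8|x|).
Restrict δ ≤ 4. Then |x + 8| < 4 gives |x| > 4, so 8|x| > 32.
Then |5/x + 5/8| < 5|x + 8|/32, which is < ε when |x + 8| < (32/5)ε.
Take δ = min(4, (32/5)ε). Then 0 < |x + 8| < δ gives both |x + 8| < 4 and |x + 8| < (32/5)ε, so |5/x + 5/8| < ε.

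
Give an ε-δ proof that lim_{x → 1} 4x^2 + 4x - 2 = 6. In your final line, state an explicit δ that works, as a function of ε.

Let ε > 0. We want δ > 0 such that 0 < |x − 1| < δ implies |(4x^2 + 4x - 2) − 6| < ε.
(4x^2 + 4x - 2) − 6 = 4x^2 + 4x - 8 = (x − 1)(4x + 8).
So |(4x^2 + 4x - 2) − 6| = |x − 1|·|4x + 8|.
Require δ ≤ 1. Then |x − 1| < 1 gives |x| < 2, and by the triangle inequality |4x + 8| ≤ 4·2 + 8 = 16.
Hence |(4x^2 + 4x - 2) − 6| ≤ 16|x − 1| < ε provided |x − 1| < ε/16.
Take δ = min(1, ε/16). Then 0 < |x − 1| < δ gives both |x − 1| < 1 and |x − 1| < ε/16, so |(4x^2 + 4x - 2) − 6| < ε.

δ = min(1, ε/16)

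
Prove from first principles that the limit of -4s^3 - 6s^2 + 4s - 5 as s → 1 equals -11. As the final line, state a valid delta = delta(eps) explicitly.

delta = min(2, eps/72)

Let eps > 0. We want delta > 0 such that 0 < |s − 1| < delta implies |(-4s^3 - 6s^2 + 4s - 5) + 11| < eps.
(-4s^3 - 6s^2 + 4s - 5) + 11 = -4s^3 - 6s^2 + 4s + 6 = (s − 1)(-4s^2 - 10s - 6).
So |(-4s^3 - 6s^2 + 4s - 5) + 11| = |s − 1|·|-4s^2 - 10s - 6|.
Assume first that |s − 1| < 2, so |s| < 3. Then |-4s^2 - 10s - 6| ≤ 4·3^2 + 10·3 + 6 = 72.
Hence |(-4s^3 - 6s^2 + 4s - 5) + 11| ≤ 72|s − 1| < eps provided |s − 1| < eps/72.
Choosing delta = min(2, eps/72) ensures both conditions, hence |(-4s^3 - 6s^2 + 4s - 5) + 11| < eps.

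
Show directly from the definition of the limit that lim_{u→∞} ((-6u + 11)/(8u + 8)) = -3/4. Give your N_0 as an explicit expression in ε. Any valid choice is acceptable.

Let ε > 0 be given. We seek N_0 > 0 such that u > N_0 implies |(-6u + 11)/(8u + 8) + 3/4| < ε.
(-6u + 11)/(8u + 8) + 3/4 = (8(-6u + 11) − (-6)(8u + 8)) / (8(8u + 8)) = 136/(8(8u + 8)).
For u > 0 we have 8u + 8 > 8u, so |(-6u + 11)/(8u + 8) + 3/4| = 136/(8(8u + 8)) < 136/(8·8u) = (17/8)/u.
Thus |(-6u + 11)/(8u + 8) + 3/4| < ε whenever u > (17/8)/ε.
Take N_0 = (17/8)/ε. If u > N_0 then |(-6u + 11)/(8u + 8) + 3/4| < (17/8)/u < ε.

N_0 = (17/8)/ε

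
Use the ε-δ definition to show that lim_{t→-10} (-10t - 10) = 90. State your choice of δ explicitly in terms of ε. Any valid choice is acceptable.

δ = ε/10

Let ε > 0. We need δ > 0 so that 0 < |t + 10| < δ implies |(-10t - 10) − 90| < ε.
|(-10t - 10) − 90| = |-10t - 100| = 10|t + 10|.
Thus it suffices that |t + 10| < ε/10.
Take δ = ε/10. If 0 < |t + 10| < δ then |(-10t - 10) − 90| = 10|t + 10| < 10·(ε/10) = ε.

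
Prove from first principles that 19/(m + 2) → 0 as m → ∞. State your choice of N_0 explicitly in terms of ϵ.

Let ϵ > 0. For m ≥ 1, |19/(m + 2) − 0| = 19/(m + 2) ≤ 19/m.
We need 19/m < ϵ, i.e. m > 19/ϵ.
Take N_0 = 19/ϵ. If m > N_0 then |19/(m + 2)| ≤ 19/m < ϵ.

N_0 = 19/ϵ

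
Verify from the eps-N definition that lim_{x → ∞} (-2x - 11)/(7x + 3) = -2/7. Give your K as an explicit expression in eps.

K = (71/49)/eps

Let eps > 0. We seek K > 0 such that x > K implies |(-2x - 11)/(7x + 3) + 2/7| < eps.
(-2x - 11)/(7x + 3) + 2/7 = (7(-2x - 11) − (-2)(7x + 3)) / (7(7x + 3)) = -71/(7(7x + 3)).
For x > 0 we have 7x + 3 > 7x, so |(-2x - 11)/(7x + 3) + 2/7| = 71/(7(7x + 3)) < 71/(7·7x) = (71/49)/x.
Thus |(-2x - 11)/(7x + 3) + 2/7| < eps whenever x > (71/49)/eps.
Take K = (71/49)/eps. If x > K then |(-2x - 11)/(7x + 3) + 2/7| < (71/49)/x < eps.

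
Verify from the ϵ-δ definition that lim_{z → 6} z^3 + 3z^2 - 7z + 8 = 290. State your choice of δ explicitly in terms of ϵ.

δ = min(1, ϵ/159)

Let ϵ > 0. We want δ > 0 such that 0 < |z − 6| < δ implies |(z^3 + 3z^2 - 7z + 8) − 290| < ϵ.
(z^3 + 3z^2 - 7z + 8) − 290 = z^3 + 3z^2 - 7z - 282 = (z − 6)(z^2 + 9z + 47).
So |(z^3 + 3z^2 - 7z + 8) − 290| = |z − 6|·|z^2 + 9z + 47|.
Assume first that |z − 6| < 1, so |z| < 7. Then |z^2 + 9z + 47| ≤ 7^2 + 9·7 + 47 = 159.
Hence |(z^3 + 3z^2 - 7z + 8) − 290| ≤ 159|z − 6| < ϵ provided |z − 6| < ϵ/159.
Choosing δ = min(1, ϵ/159) ensures both conditions, hence |(z^3 + 3z^2 - 7z + 8) − 290| < ϵ.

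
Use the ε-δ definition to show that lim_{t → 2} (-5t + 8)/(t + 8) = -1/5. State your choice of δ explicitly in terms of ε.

δ = min(5, (25/24)ε)

Fix ε > 0. We want δ > 0 with 0 < |t − 2| < δ ⇒ |(-5t + 8)/(t + 8) + 1/5| < ε.
Combining over a common denominator, (-5t + 8)/(t + 8) + 1/5 = [(-5t + 8)·10 − (-2)·(t + 8)] / [10·(t + 8)] = -48(t − 2) / (10(t + 8)).
So |(-5t + 8)/(t + 8) + 1/5| = 48|t − 2| / (10·|t + 8|).
Restrict δ ≤ 5. Then |t − 2| < 5 gives |t + 8| = |(t − 2) + 10| ≥ 10 − 5 = 5.
Hence |(-5t + 8)/(t + 8) + 1/5| < 48|t − 2|/(10·5) = (24/25)|t − 2|, which is < ε once |t − 2| < (25/24)ε.
Take δ = min(5, (25/24)ε). Then 0 < |t − 2| < δ forces both bounds, so |(-5t + 8)/(t + 8) + 1/5| < ε.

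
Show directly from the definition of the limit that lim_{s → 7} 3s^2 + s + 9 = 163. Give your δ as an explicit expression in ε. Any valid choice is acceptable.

δ = min(1, ε/46)

Suppose ε > 0. We want δ > 0 such that 0 < |s − 7| < δ implies |(3s^2 + s + 9) − 163| < ε.
(3s^2 + s + 9) − 163 = 3s^2 + s - 154 = (s − 7)(3s + 22).
So |(3s^2 + s + 9) − 163| = |s − 7|·|3s + 22|.
Assume first that |s − 7| < 1, so |s| < 8. Then |3s + 22| ≤ 3·8 + 22 = 46.
Hence |(3s^2 + s + 9) − 163| ≤ 46|s − 7| < ε provided |s − 7| < ε/46.
Take δ = min(1, ε/46). Then 0 < |s − 7| < δ gives both |s − 7| < 1 and |s − 7| < ε/46, so |(3s^2 + s + 9) − 163| < ε.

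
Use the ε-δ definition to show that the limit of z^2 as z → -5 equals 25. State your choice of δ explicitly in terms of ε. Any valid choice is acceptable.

Let ε > 0 be given. We seek δ > 0 with 0 < |z + 5| < δ ⇒ |z^2 − 25| < ε.
Factor: z^2 − 25 = (z + 5)(z - 5), so |z^2 − 25| = |z + 5|·|z - 5|.
Restrict δ ≤ 1. Then |z + 5| < 1 gives |z| < 6, so by the triangle inequality |z - 5| ≤ 6 + 5 = 11.
Hence |z^2 − 25| ≤ 11|z + 5|, which is < ε once |z + 5| < ε/11.
Take δ = min(1, ε/11). If 0 < |z + 5| < δ then both bounds hold and |z^2 − 25| ≤ 11|z + 5| < 11·(ε/11) = ε.

δ = min(1, ε/11)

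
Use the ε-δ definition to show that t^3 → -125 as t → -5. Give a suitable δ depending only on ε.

δ = min(1, ε/91)

Fix ε > 0. We seek δ > 0 with 0 < |t + 5| < δ ⇒ |t^3 + 125| < ε.
Factor: t^3 + 125 = (t + 5)(t^2 - 5t + 25), so |t^3 + 125| = |t + 5|·|t^2 - 5t + 25|.
Restrict δ ≤ 1. Then |t + 5| < 1 gives |t| < 6, so by the triangle inequality |t^2 - 5t + 25| ≤ 6^2 + 5·6 + 25 = 91.
Hence |t^3 + 125| ≤ 91|t + 5|, which is < ε once |t + 5| < ε/91.
Take δ = min(1, ε/91). If 0 < |t + 5| < δ then both bounds hold and |t^3 + 125| ≤ 91|t + 5| < 91·(ε/91) = ε.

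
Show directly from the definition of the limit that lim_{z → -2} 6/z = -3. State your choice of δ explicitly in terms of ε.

δ = min(1, (1/3)ε)

Let ε > 0 be given. We seek δ > 0 such that 0 < |z + 2| < δ implies |6/z + 3| < ε.
|6/z + 3| = 6·|-2 − z|/(2·|z|) = 6|z + 2|/(2|z|).
Require δ ≤ 1 so that |z| > 2 − 1 = 1, hence 2|z| > 2.
Then |6/z + 3| < 6|z + 2|/2, which is < ε when |z + 2| < (1/3)ε.
Take δ = min(1, (1/3)ε). Then 0 < |z + 2| < δ gives both |z + 2| < 1 and |z + 2| < (1/3)ε, so |6/z + 3| < ε.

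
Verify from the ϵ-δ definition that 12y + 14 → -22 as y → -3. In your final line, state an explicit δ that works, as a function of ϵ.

Let ϵ > 0. We need δ > 0 so that 0 < |y + 3| < δ implies |(12y + 14) + 22| < ϵ.
|(12y + 14) + 22| = |12y + 36| = 12|y + 3|.
So 12|y + 3| < ϵ exactly when |y + 3| < ϵ/12.
Choosing δ = ϵ/12 gives |(12y + 14) + 22| = 12|y + 3| < ϵ whenever |y + 3| < δ.

δ = ϵ/12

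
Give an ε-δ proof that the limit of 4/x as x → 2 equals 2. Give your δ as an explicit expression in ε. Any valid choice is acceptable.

δ = min(1, (1/2)ε)

Suppose ε > 0. We seek δ > 0 such that 0 < |x − 2| < δ implies |4/x − 2| < ε.
|4/x − 2| = 4·|2 − x|/(2·|x|) = 4|x − 2|/(2|x|).
Restrict δ ≤ 1. Then |x − 2| < 1 gives |x| > 1, so 2|x| > 2.
Then |4/x − 2| < 4|x − 2|/2, which is < ε when |x − 2| < (1/2)ε.
Take δ = min(1, (1/2)ε). Then 0 < |x − 2| < δ gives both |x − 2| < 1 and |x − 2| < (1/2)ε, so |4/x − 2| < ε.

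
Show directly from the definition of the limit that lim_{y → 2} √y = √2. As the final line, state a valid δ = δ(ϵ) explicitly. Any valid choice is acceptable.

Fix ϵ > 0. We want δ > 0 such that 0 < |y − 2| < δ implies |√y − √2| < ϵ.
Multiplying by the conjugate, |√y − √2| = |y − 2|/(√y + √2).
Restrict δ ≤ 2 so that |y − 2| < 2 forces y > 0, and then √y + √2 > √2.
Hence |√y − √2| < |y − 2|/√2, which is < ϵ once |y − 2| < √2·ϵ.
Take δ = min(2, √2·ϵ). If 0 < |y − 2| < δ then y > 0 and |√y − √2| < |y − 2|/√2 < ϵ.

δ = min(2, √2·ϵ)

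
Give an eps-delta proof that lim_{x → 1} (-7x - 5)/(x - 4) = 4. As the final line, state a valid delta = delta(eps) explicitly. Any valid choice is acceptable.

delta = min(3/2, (3/22)eps)

Let eps > 0. We want delta > 0 with 0 < |x − 1| < delta ⇒ |(-7x - 5)/(x - 4) − 4| < eps.
Combining over a common denominator, (-7x - 5)/(x - 4) − 4 = [(-7x - 5)·(-3) − (-12)·(x - 4)] / [(-3)·(x - 4)] = 33(x − 1) / ((-3)(x - 4)).
So |(-7x - 5)/(x - 4) − 4| = 33|x − 1| / (3·|x − 4|).
Require delta ≤ 3/2, so |x − 4| ≥ |-3| − |x − 1| > 3 − 3/2 = 3/2.
Hence |(-7x - 5)/(x - 4) − 4| < 33|x − 1|/(3·(3/2)) = (22/3)|x − 1|, which is < eps once |x − 1| < (3/22)eps.
Take delta = min(3/2, (3/22)eps). Then 0 < |x − 1| < delta forces both bounds, so |(-7x - 5)/(x - 4) − 4| < eps.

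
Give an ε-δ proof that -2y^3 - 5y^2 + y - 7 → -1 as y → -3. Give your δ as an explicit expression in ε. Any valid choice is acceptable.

δ = min(1, ε/38)

Let ε > 0 be given. We want δ > 0 such that 0 < |y + 3| < δ implies |(-2y^3 - 5y^2 + y - 7) + 1| < ε.
(-2y^3 - 5y^2 + y - 7) + 1 = -2y^3 - 5y^2 + y - 6 = (y + 3)(-2y^2 + y - 2).
So |(-2y^3 - 5y^2 + y - 7) + 1| = |y + 3|·|-2y^2 + y - 2|.
Require δ ≤ 1. Then |y + 3| < 1 gives |y| < 4, and by the triangle inequality |-2y^2 + y - 2| ≤ 2·4^2 + 4 + 2 = 38.
Hence |(-2y^3 - 5y^2 + y - 7) + 1| ≤ 38|y + 3| < ε provided |y + 3| < ε/38.
Take δ = min(1, ε/38). Then 0 < |y + 3| < δ gives both |y + 3| < 1 and |y + 3| < ε/38, so |(-2y^3 - 5y^2 + y - 7) + 1| < ε.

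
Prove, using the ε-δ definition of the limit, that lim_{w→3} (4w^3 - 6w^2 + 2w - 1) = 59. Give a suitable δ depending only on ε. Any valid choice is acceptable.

δ = min(2, ε/150)

Fix ε > 0. We want δ > 0 such that 0 < |w − 3| < δ implies |(4w^3 - 6w^2 + 2w - 1) − 59| < ε.
(4w^3 - 6w^2 + 2w - 1) − 59 = 4w^3 - 6w^2 + 2w - 60 = (w − 3)(4w^2 + 6w + 20).
So |(4w^3 - 6w^2 + 2w - 1) − 59| = |w − 3|·|4w^2 + 6w + 20|.
Assume first that |w − 3| < 2, so |w| < 5. Then |4w^2 + 6w + 20| ≤ 4·5^2 + 6·5 + 20 = 150.
Hence |(4w^3 - 6w^2 + 2w - 1) − 59| ≤ 150|w − 3| < ε provided |w − 3| < ε/150.
Take δ = min(2, ε/150). Then 0 < |w − 3| < δ gives both |w − 3| < 2 and |w − 3| < ε/150, so |(4w^3 - 6w^2 + 2w - 1) − 59| < ε.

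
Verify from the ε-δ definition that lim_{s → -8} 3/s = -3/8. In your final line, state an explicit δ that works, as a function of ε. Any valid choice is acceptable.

Fix ε > 0. We seek δ > 0 such that 0 < |s + 8| < δ implies |3/s + 3/8| < ε.
|3/s + 3/8| = 3·|-8 − s|/(8·|s|) = 3|s + 8|/(8|s|).
Restrict δ ≤ 4. Then |s + 8| < 4 gives |s| > 4, so 8|s| > 32.
Then |3/s + 3/8| < 3|s + 8|/32, which is < ε when |s + 8| < (32/3)ε.
Take δ = min(4, (32/3)ε). Then 0 < |s + 8| < δ gives both |s + 8| < 4 and |s + 8| < (32/3)ε, so |3/s + 3/8| < ε.

δ = min(4, (32/3)ε)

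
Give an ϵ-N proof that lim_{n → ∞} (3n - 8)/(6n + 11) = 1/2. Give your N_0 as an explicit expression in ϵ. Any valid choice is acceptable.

N_0 = (9/4)/ϵ

Let ϵ > 0. For n ≥ 1, |(3n - 8)/(6n + 11) − (1/2)| = |-81|/(6(6n + 11)) = 81/(6(6n + 11)).
Since 6n + 11 ≥ 6n for n ≥ 1, this is ≤ 81/(6·6n) = (9/4)/n.
So |(3n - 8)/(6n + 11) − (1/2)| < ϵ whenever n > (9/4)/ϵ.
Take N_0 = (9/4)/ϵ. If n > N_0 then |(3n - 8)/(6n + 11) − (1/2)| ≤ (9/4)/n < ϵ.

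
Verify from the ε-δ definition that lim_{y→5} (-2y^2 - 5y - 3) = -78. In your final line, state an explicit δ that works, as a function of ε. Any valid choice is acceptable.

Let ε > 0. We want δ > 0 such that 0 < |y − 5| < δ implies |(-2y^2 - 5y - 3) + 78| < ε.
(-2y^2 - 5y - 3) + 78 = -2y^2 - 5y + 75 = (y − 5)(-2y - 15).
So |(-2y^2 - 5y - 3) + 78| = |y − 5|·|-2y - 15|.
Assume first that |y − 5| < 2, so |y| < 7. Then |-2y - 15| ≤ 2·7 + 15 = 29.
Hence |(-2y^2 - 5y - 3) + 78| ≤ 29|y − 5| < ε provided |y − 5| < ε/29.
Choosing δ = min(2, ε/29) ensures both conditions, hence |(-2y^2 - 5y - 3) + 78| < ε.

δ = min(2, ε/29)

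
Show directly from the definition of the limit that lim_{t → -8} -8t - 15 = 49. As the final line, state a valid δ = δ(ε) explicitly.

δ = ε/8

Let ε > 0 be given. We need δ > 0 so that 0 < |t + 8| < δ implies |(-8t - 15) − 49| < ε.
|(-8t - 15) − 49| = |-8t - 64| = 8|t + 8|.
Thus it suffices that |t + 8| < ε/8.
Take δ = ε/8. If 0 < |t + 8| < δ then |(-8t - 15) − 49| = 8|t + 8| < 8·(ε/8) = ε.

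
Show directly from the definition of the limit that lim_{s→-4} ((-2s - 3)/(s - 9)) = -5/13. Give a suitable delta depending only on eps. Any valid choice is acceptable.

Fix eps > 0. We want delta > 0 with 0 < |s + 4| < delta ⇒ |(-2s - 3)/(s - 9) + 5/13| < eps.
Combining over a common denominator, (-2s - 3)/(s - 9) + 5/13 = [(-2s - 3)·(-13) − 5·(s - 9)] / [(-13)·(s - 9)] = 21(s + 4) / ((-13)(s - 9)).
So |(-2s - 3)/(s - 9) + 5/13| = 21|s + 4| / (13·|s − 9|).
Restrict delta ≤ 13/2. Then |s + 4| < 13/2 gives |s − 9| = |(s + 4) + (-13)| ≥ 13 − 13/2 = 13/2.
Hence |(-2s - 3)/(s - 9) + 5/13| < 21|s + 4|/(13·(13/2)) = (42/169)|s + 4|, which is < eps once |s + 4| < (169/42)eps.
Take delta = min(13/2, (169/42)eps). Then 0 < |s + 4| < delta forces both bounds, so |(-2s - 3)/(s - 9) + 5/13| < eps.

delta = min(13/2, (169/42)eps)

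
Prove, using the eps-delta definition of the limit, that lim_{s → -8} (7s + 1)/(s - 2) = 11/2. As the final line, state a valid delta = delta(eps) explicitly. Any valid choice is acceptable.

delta = min(5, (10/3)eps)

Suppose eps > 0. We want delta > 0 with 0 < |s + 8| < delta ⇒ |(7s + 1)/(s - 2) − (11/2)| < eps.
Combining over a common denominator, (7s + 1)/(s - 2) − (11/2) = [(7s + 1)·(-10) − (-55)·(s - 2)] / [(-10)·(s - 2)] = -15(s + 8) / ((-10)(s - 2)).
So |(7s + 1)/(s - 2) − (11/2)| = 15|s + 8| / (10·|s − 2|).
Restrict delta ≤ 5. Then |s + 8| < 5 gives |s − 2| = |(s + 8) + (-10)| ≥ 10 − 5 = 5.
Hence |(7s + 1)/(s - 2) − (11/2)| < 15|s + 8|/(10·5) = (3/10)|s + 8|, which is < eps once |s + 8| < (10/3)eps.
Take delta = min(5, (10/3)eps). Then 0 < |s + 8| < delta forces both bounds, so |(7s + 1)/(s - 2) − (11/2)| < eps.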